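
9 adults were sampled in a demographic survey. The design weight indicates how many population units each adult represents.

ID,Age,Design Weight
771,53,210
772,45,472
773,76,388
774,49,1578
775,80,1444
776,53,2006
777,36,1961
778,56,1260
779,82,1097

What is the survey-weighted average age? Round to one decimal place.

Weighted sum = 53×210 + 45×472 + 76×388 + 49×1578 + 80×1444 + 53×2006 + 36×1961 + 56×1260 + 82×1097
  = 11130 + 21240 + 29488 + 77322 + 115520 + 106318 + 70596 + 70560 + 89954 = 592128
Sum of weights = 210 + 472 + 388 + 1578 + 1444 + 2006 + 1961 + 1260 + 1097 = 10416
Weighted mean = 592128 / 10416 = 56.847926

56.8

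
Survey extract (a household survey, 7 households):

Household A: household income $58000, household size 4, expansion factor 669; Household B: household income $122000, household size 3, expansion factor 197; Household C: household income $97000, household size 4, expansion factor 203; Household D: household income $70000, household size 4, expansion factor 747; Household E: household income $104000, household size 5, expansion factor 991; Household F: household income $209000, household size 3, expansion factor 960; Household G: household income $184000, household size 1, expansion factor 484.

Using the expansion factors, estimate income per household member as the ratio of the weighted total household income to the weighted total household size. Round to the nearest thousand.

Σ wᵢ·y = 58000×669 + 122000×197 + 97000×203 + 70000×747 + 104000×991 + 209000×960 + 184000×484
  = 38802000 + 24034000 + 19691000 + 52290000 + 103064000 + 200640000 + 89056000 = 527577000
Σ wᵢ·x = 15386
Ratio = 527577000 / 15386 = 34289.419

34000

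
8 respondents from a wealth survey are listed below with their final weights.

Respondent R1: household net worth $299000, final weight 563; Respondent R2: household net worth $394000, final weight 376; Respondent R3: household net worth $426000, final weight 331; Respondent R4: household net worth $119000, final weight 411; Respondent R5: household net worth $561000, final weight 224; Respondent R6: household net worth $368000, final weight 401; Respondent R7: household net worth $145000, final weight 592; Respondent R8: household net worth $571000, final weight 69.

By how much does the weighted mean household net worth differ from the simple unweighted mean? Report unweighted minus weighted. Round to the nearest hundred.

Unweighted sum = 2883000
Unweighted mean = 2883000 / 8 = 360375
Weighted sum = 299000×563 + 394000×376 + 426000×331 + 119000×411 + 561000×224 + 368000×401 + 145000×592 + 571000×69
  = 904867000
Sum of weights = 563 + 376 + 331 + 411 + 224 + 401 + 592 + 69 = 2967
Weighted mean = 904867000 / 2967 = 304977.08
Difference (unweighted minus weighted) = 55397.919

55400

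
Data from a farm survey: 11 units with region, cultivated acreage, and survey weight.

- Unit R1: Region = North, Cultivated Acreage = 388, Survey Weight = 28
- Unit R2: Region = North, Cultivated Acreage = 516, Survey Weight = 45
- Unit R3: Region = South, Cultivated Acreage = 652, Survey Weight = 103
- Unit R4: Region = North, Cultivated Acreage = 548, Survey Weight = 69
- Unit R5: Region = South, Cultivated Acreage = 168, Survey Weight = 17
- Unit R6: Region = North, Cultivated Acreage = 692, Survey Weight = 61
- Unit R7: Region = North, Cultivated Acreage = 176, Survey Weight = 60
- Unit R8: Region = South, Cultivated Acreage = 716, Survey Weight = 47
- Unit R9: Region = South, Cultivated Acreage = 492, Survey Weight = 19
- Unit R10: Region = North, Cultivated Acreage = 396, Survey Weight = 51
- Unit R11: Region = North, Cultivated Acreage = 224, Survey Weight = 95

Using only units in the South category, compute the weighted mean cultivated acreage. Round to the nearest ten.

South rows: R3, R5, R8, R9
Weighted sum = 652×103 + 168×17 + 716×47 + 492×19
  = 113012
Sum of weights = 103 + 17 + 47 + 19 = 186
Weighted mean = 113012 / 186 = 607.5914

610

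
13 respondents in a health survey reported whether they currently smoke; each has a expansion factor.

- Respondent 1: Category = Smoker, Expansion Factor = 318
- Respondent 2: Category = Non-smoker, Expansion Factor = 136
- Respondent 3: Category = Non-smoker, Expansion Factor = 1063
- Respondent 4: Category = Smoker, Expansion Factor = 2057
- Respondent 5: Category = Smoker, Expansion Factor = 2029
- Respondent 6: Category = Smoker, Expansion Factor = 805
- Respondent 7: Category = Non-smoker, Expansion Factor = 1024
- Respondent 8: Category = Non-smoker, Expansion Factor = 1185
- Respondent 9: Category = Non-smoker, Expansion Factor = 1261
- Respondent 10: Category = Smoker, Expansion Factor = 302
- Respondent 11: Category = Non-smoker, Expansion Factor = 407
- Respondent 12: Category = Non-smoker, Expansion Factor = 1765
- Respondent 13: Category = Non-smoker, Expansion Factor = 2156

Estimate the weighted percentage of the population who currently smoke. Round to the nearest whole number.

38

Sum of weights for 'Smoker' = 318 + 2057 + 2029 + 805 + 302 = 5511
Total weight = 14508
Weighted proportion = 5511 / 14508 = 0.37985939 → 37.985939%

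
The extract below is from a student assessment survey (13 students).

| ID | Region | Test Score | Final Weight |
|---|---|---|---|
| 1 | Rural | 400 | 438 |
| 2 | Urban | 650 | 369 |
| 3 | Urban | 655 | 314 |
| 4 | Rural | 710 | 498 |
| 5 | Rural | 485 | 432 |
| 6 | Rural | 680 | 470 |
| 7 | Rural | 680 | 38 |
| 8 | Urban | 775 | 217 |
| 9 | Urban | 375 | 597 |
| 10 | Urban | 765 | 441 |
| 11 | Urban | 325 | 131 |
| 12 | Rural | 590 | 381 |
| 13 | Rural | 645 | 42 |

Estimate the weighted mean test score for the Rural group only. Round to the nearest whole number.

581

Rural rows: 1, 4, 5, 6, 7, 12, 13
Weighted sum = 1335620
Sum of weights = 438 + 498 + 432 + 470 + 38 + 381 + 42 = 2299
Weighted mean = 1335620 / 2299 = 580.95694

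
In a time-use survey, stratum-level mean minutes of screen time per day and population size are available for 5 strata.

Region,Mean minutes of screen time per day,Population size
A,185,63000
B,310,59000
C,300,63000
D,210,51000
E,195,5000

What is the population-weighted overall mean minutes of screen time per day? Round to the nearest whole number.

251

Σ Nₕ·x̄ₕ = 60530000
Σ Nₕ = 63000 + 59000 + 63000 + 51000 + 5000 = 241000
Overall mean = 60530000 / 241000 = 251.16183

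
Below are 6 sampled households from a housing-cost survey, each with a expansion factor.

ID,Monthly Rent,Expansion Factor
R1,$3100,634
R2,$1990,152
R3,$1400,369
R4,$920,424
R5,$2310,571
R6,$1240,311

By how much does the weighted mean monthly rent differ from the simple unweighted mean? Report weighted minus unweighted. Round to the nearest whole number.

Unweighted sum = 3100 + 1990 + 1400 + 920 + 2310 + 1240 = 10960
Unweighted mean = 10960 / 6 = 1826.6667
Weighted sum = 4879210
Sum of weights = 634 + 152 + 369 + 424 + 571 + 311 = 2461
Weighted mean = 4879210 / 2461 = 1982.6128
Difference (weighted minus unweighted) = 155.94609

156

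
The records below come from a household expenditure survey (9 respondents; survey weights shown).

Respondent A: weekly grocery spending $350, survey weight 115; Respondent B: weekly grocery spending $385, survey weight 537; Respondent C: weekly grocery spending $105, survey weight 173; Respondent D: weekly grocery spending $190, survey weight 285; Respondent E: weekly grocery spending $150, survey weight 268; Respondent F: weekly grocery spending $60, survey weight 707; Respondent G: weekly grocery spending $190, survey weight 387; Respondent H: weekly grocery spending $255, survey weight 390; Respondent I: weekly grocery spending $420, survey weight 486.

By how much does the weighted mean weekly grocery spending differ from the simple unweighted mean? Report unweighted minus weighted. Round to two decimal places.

Unweighted sum = 350 + 385 + 105 + 190 + 150 + 60 + 190 + 255 + 420 = 2105
Unweighted mean = 2105 / 9 = 233.88889
Weighted sum = 350×115 + 385×537 + 105×173 + 190×285 + 150×268 + 60×707 + 190×387 + 255×390 + 420×486
  = 40250 + 206745 + 18165 + 54150 + 40200 + 42420 + 73530 + 99450 + 204120 = 779030
Sum of weights = 115 + 537 + 173 + 285 + 268 + 707 + 387 + 390 + 486 = 3348
Weighted mean = 779030 / 3348 = 232.68519
Difference (unweighted minus weighted) = 1.2037037

1.20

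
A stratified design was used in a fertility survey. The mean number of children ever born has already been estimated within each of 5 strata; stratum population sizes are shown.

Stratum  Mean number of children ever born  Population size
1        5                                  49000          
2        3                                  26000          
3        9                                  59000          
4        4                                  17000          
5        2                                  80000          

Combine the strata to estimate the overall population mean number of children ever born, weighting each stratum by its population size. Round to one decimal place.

Σ Nₕ·x̄ₕ = 1082000
Σ Nₕ = 49000 + 26000 + 59000 + 17000 + 80000 = 231000
Overall mean = 1082000 / 231000 = 4.6839827

4.7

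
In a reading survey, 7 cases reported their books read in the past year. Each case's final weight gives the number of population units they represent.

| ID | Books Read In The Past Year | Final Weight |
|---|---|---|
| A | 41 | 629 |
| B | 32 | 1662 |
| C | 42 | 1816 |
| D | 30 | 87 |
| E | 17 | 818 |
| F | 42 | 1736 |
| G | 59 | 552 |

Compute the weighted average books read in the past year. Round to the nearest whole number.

Weighted sum = 277241
Sum of weights = 629 + 1662 + 1816 + 87 + 818 + 1736 + 552 = 7300
Weighted mean = 277241 / 7300 = 37.978219

38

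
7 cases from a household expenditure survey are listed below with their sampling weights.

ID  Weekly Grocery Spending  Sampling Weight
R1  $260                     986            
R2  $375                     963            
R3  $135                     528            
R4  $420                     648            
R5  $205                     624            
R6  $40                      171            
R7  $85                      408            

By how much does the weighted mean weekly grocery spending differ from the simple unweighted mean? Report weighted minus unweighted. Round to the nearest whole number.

44

Unweighted sum = 260 + 375 + 135 + 420 + 205 + 40 + 85 = 1520
Unweighted mean = 1520 / 7 = 217.14286
Weighted sum = 260×986 + 375×963 + 135×528 + 420×648 + 205×624 + 40×171 + 85×408
  = 256360 + 361125 + 71280 + 272160 + 127920 + 6840 + 34680 = 1130365
Sum of weights = 986 + 963 + 528 + 648 + 624 + 171 + 408 = 4328
Weighted mean = 1130365 / 4328 = 261.17491
Difference (weighted minus unweighted) = 44.03205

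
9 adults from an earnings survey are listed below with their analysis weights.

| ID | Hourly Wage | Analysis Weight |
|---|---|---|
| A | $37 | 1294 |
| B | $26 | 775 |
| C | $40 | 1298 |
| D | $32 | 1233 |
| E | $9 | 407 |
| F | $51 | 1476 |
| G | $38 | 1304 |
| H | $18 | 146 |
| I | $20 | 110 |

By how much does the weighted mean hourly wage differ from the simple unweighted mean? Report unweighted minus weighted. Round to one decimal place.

Unweighted sum = 37 + 26 + 40 + 32 + 9 + 51 + 38 + 18 + 20 = 271
Unweighted mean = 271 / 9 = 30.111111
Weighted sum = 37×1294 + 26×775 + 40×1298 + 32×1233 + 9×407 + 51×1476 + 38×1304 + 18×146 + 20×110
  = 47878 + 20150 + 51920 + 39456 + 3663 + 75276 + 49552 + 2628 + 2200 = 292723
Sum of weights = 1294 + 775 + 1298 + 1233 + 407 + 1476 + 1304 + 146 + 110 = 8043
Weighted mean = 292723 / 8043 = 36.394753
Difference (unweighted minus weighted) = -6.2836421

-6.3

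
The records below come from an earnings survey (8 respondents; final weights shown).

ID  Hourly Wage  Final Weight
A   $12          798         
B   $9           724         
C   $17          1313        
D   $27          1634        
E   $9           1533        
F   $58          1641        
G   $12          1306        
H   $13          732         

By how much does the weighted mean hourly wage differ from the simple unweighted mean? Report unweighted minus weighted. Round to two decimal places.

Unweighted sum = 12 + 9 + 17 + 27 + 9 + 58 + 12 + 13 = 157
Unweighted mean = 157 / 8 = 19.625
Weighted sum = 12×798 + 9×724 + 17×1313 + 27×1634 + 9×1533 + 58×1641 + 12×1306 + 13×732
  = 216694
Sum of weights = 798 + 724 + 1313 + 1634 + 1533 + 1641 + 1306 + 732 = 9681
Weighted mean = 216694 / 9681 = 22.383431
Difference (unweighted minus weighted) = -2.7584315

-2.76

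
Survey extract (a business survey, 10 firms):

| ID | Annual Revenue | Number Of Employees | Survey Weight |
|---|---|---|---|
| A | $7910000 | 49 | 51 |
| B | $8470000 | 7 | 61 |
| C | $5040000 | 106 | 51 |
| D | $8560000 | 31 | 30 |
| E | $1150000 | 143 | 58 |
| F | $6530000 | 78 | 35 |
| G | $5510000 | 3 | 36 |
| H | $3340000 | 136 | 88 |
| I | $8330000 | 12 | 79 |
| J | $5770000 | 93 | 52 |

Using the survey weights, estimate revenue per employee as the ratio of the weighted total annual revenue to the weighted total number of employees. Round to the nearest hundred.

83400

Σ wᵢ·y = 3179560000
Σ wᵢ·x = 38146
Ratio = 3179560000 / 38146 = 83352.383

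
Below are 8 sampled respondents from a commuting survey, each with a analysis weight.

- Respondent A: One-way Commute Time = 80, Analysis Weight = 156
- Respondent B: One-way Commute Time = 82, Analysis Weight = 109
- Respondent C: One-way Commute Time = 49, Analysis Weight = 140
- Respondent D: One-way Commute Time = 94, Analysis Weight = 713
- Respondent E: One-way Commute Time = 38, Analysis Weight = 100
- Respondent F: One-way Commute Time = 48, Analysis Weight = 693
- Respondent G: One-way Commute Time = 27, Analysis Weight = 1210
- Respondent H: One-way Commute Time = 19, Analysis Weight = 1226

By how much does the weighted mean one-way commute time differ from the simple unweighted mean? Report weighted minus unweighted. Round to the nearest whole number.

Unweighted sum = 437
Unweighted mean = 437 / 8 = 54.625
Weighted sum = 80×156 + 82×109 + 49×140 + 94×713 + 38×100 + 48×693 + 27×1210 + 19×1226
  = 12480 + 8938 + 6860 + 67022 + 3800 + 33264 + 32670 + 23294 = 188328
Sum of weights = 156 + 109 + 140 + 713 + 100 + 693 + 1210 + 1226 = 4347
Weighted mean = 188328 / 4347 = 43.323671
Difference (weighted minus unweighted) = -11.301329

-11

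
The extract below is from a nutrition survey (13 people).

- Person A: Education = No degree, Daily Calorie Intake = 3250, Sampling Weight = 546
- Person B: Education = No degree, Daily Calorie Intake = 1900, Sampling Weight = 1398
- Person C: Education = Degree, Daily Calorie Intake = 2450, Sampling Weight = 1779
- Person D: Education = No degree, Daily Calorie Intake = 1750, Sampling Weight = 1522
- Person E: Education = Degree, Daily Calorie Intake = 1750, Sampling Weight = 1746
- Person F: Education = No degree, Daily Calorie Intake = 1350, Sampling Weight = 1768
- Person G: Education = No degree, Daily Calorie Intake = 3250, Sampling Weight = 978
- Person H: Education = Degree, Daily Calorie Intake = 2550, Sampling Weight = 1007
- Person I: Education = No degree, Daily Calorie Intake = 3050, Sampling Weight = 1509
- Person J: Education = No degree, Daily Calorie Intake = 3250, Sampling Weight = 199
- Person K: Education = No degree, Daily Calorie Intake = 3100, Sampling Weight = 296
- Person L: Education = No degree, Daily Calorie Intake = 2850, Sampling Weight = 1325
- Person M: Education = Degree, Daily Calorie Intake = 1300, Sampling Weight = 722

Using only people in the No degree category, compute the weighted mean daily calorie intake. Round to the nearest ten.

No degree rows: A, B, D, F, G, I, J, K, L
Weighted sum = 3250×546 + 1900×1398 + 1750×1522 + 1350×1768 + 3250×978 + 3050×1509 + 3250×199 + 3100×296 + 2850×1325
  = 22602550
Sum of weights = 9541
Weighted mean = 22602550 / 9541 = 2368.9917

2370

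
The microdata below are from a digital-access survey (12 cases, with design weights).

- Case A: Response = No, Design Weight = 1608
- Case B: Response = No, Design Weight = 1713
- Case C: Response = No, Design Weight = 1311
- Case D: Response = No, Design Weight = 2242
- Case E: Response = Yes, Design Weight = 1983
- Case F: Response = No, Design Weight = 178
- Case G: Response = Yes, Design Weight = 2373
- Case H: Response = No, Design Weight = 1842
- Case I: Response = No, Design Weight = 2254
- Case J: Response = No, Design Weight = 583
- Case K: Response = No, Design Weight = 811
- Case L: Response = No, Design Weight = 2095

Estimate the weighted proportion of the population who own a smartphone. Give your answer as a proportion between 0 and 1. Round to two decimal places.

0.23

Sum of weights for 'Yes' = 1983 + 2373 = 4356
Total weight = 1608 + 1713 + 1311 + 2242 + 1983 + 178 + 2373 + 1842 + 2254 + 583 + 811 + 2095 = 18993
Weighted proportion = 4356 / 18993 = 0.22934765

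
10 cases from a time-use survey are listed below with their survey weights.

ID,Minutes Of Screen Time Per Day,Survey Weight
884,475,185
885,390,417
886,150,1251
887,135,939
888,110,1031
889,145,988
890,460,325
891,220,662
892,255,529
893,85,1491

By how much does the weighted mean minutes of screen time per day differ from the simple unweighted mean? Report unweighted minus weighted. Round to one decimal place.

66.2

Unweighted sum = 2425
Unweighted mean = 2425 / 10 = 242.5
Weighted sum = 1378360
Sum of weights = 185 + 417 + 1251 + 939 + 1031 + 988 + 325 + 662 + 529 + 1491 = 7818
Weighted mean = 1378360 / 7818 = 176.30596
Difference (unweighted minus weighted) = 66.194039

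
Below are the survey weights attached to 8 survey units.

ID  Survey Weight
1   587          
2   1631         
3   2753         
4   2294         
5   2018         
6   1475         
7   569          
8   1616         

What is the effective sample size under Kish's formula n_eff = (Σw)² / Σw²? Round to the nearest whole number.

7

Σ wᵢ = 587 + 1631 + 2753 + 2294 + 2018 + 1475 + 569 + 1616 = 12943
Σ wᵢ² = 344569 + 2660161 + 7579009 + 5262436 + 4072324 + 2175625 + 323761 + 2611456 = 25029341
n_eff = 12943² / 25029341 = 167521249 / 25029341 = 6.6929948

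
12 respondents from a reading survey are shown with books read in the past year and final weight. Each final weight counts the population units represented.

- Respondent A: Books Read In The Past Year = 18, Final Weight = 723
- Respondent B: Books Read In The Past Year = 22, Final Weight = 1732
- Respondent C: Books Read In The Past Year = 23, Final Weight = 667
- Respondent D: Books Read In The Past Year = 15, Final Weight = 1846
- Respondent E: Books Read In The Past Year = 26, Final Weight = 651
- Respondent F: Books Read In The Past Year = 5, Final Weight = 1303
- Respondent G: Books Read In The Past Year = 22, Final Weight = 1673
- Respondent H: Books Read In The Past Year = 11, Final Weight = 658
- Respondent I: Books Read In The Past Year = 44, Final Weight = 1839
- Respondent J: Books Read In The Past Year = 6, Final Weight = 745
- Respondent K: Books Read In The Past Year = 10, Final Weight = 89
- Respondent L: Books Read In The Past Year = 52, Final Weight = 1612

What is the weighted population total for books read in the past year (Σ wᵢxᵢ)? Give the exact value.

Weighted total = 18×723 + 22×1732 + 23×667 + 15×1846 + 26×651 + 5×1303 + 22×1673 + 11×658 + 44×1839 + 6×745 + 10×89 + 52×1612
  = 13014 + 38104 + 15341 + 27690 + 16926 + 6515 + 36806 + 7238 + 80916 + 4470 + 890 + 83824 = 331734

331734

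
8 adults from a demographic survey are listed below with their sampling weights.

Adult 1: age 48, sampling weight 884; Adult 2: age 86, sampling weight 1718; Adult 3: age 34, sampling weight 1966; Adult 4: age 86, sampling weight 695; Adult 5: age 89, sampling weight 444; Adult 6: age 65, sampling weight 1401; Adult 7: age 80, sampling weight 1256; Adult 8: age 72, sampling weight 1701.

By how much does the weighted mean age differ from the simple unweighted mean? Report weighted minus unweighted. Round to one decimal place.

-3.4

Unweighted sum = 48 + 86 + 34 + 86 + 89 + 65 + 80 + 72 = 560
Unweighted mean = 560 / 8 = 70
Weighted sum = 670327
Sum of weights = 10065
Weighted mean = 670327 / 10065 = 66.599801
Difference (weighted minus unweighted) = -3.4001987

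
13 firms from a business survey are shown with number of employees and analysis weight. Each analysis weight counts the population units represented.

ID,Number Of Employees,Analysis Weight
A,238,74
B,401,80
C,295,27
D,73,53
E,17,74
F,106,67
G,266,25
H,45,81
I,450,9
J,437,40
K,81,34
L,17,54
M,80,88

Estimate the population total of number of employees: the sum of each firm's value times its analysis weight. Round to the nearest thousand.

Weighted total = 112423

112000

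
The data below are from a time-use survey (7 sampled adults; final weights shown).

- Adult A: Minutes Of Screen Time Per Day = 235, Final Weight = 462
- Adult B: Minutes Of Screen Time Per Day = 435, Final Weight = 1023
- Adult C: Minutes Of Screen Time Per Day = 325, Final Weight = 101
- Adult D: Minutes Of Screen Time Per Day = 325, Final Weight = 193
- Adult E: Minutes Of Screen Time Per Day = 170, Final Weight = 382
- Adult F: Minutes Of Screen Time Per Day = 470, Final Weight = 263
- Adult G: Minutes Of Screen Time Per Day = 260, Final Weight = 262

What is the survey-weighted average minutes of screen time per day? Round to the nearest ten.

Weighted sum = 235×462 + 435×1023 + 325×101 + 325×193 + 170×382 + 470×263 + 260×262
  = 905795
Sum of weights = 462 + 1023 + 101 + 193 + 382 + 263 + 262 = 2686
Weighted mean = 905795 / 2686 = 337.22822

340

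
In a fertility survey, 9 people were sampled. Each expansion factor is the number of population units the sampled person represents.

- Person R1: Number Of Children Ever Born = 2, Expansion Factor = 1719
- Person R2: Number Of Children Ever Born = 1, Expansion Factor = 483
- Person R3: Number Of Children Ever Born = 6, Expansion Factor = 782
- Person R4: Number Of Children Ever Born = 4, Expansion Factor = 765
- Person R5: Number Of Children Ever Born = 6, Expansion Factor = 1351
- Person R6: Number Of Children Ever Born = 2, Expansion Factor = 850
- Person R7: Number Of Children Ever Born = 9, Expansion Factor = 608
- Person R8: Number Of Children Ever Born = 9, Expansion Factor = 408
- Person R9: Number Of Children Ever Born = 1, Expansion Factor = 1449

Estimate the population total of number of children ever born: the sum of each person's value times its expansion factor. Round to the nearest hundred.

Weighted total = 2×1719 + 1×483 + 6×782 + 4×765 + 6×1351 + 2×850 + 9×608 + 9×408 + 1×1449
  = 32072

32100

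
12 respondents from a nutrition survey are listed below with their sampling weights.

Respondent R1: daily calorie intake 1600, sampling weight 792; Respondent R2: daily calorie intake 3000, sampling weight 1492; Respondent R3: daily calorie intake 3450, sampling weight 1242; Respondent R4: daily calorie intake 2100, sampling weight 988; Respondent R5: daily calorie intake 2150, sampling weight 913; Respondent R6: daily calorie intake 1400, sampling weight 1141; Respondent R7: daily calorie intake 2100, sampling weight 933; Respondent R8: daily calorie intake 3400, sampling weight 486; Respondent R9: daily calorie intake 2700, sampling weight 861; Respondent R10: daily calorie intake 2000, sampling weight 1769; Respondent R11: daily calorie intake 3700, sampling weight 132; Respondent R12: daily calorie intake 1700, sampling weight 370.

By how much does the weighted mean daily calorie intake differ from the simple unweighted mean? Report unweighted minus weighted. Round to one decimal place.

Unweighted sum = 1600 + 3000 + 3450 + 2100 + 2150 + 1400 + 2100 + 3400 + 2700 + 2000 + 3700 + 1700 = 29300
Unweighted mean = 29300 / 12 = 2441.6667
Weighted sum = 1600×792 + 3000×1492 + 3450×1242 + 2100×988 + 2150×913 + 1400×1141 + 2100×933 + 3400×486 + 2700×861 + 2000×1769 + 3700×132 + 1700×370
  = 1267200 + 4476000 + 4284900 + 2074800 + 1962950 + 1597400 + 1959300 + 1652400 + 2324700 + 3538000 + 488400 + 629000 = 26255050
Sum of weights = 792 + 1492 + 1242 + 988 + 913 + 1141 + 933 + 486 + 861 + 1769 + 132 + 370 = 11119
Weighted mean = 26255050 / 11119 = 2361.278
Difference (unweighted minus weighted) = 80.388674

80.4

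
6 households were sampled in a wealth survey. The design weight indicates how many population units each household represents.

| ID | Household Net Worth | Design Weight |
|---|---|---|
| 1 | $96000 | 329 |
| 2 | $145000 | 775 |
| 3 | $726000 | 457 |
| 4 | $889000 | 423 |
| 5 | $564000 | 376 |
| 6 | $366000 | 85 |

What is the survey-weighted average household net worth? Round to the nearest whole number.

Weighted sum = 96000×329 + 145000×775 + 726000×457 + 889000×423 + 564000×376 + 366000×85
  = 31584000 + 112375000 + 331782000 + 376047000 + 212064000 + 31110000 = 1094962000
Sum of weights = 329 + 775 + 457 + 423 + 376 + 85 = 2445
Weighted mean = 1094962000 / 2445 = 447837.22

447837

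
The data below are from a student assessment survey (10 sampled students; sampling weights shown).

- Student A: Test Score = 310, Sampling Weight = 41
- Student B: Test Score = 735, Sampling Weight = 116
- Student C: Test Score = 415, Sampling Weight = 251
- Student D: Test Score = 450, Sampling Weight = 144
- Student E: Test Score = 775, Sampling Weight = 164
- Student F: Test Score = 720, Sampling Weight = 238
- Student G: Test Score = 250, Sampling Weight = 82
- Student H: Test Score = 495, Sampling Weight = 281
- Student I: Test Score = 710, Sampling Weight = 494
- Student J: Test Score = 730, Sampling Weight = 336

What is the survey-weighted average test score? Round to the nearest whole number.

615

Weighted sum = 310×41 + 735×116 + 415×251 + 450×144 + 775×164 + 720×238 + 250×82 + 495×281 + 710×494 + 730×336
  = 12710 + 85260 + 104165 + 64800 + 127100 + 171360 + 20500 + 139095 + 350740 + 245280 = 1321010
Sum of weights = 2147
Weighted mean = 1321010 / 2147 = 615.28179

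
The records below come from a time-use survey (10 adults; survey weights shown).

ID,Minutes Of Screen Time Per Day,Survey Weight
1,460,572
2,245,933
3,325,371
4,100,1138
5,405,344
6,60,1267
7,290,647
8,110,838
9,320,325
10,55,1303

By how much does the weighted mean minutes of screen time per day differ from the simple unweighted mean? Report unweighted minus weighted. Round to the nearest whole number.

Unweighted sum = 2370
Unweighted mean = 2370 / 10 = 237
Weighted sum = 460×572 + 245×933 + 325×371 + 100×1138 + 405×344 + 60×1267 + 290×647 + 110×838 + 320×325 + 55×1303
  = 263120 + 228585 + 120575 + 113800 + 139320 + 76020 + 187630 + 92180 + 104000 + 71665 = 1396895
Sum of weights = 7738
Weighted mean = 1396895 / 7738 = 180.52404
Difference (unweighted minus weighted) = 56.475963

56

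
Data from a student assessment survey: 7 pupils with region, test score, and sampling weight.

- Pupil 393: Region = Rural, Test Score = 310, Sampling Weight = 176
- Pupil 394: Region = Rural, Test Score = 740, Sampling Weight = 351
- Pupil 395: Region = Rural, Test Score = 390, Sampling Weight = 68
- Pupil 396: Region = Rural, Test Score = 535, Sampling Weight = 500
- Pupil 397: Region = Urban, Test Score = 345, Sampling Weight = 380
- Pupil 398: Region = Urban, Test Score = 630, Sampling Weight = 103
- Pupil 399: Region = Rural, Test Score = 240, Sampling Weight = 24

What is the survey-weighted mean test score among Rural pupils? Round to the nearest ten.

Rural rows: 393, 394, 395, 396, 399
Weighted sum = 310×176 + 740×351 + 390×68 + 535×500 + 240×24
  = 614080
Sum of weights = 176 + 351 + 68 + 500 + 24 = 1119
Weighted mean = 614080 / 1119 = 548.77569

550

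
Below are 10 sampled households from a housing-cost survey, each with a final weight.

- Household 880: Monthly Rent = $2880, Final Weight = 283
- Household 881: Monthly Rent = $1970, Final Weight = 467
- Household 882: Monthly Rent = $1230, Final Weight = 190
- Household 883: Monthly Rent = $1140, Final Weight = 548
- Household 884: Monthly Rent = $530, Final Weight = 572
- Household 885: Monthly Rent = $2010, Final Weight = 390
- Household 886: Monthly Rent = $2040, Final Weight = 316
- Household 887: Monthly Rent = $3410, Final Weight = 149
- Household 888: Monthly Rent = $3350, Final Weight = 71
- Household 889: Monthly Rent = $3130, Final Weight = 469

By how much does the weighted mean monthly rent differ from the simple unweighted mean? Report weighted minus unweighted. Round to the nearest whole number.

Unweighted sum = 21690
Unweighted mean = 21690 / 10 = 2169
Weighted sum = 6539060
Sum of weights = 3455
Weighted mean = 6539060 / 3455 = 1892.6368
Difference (weighted minus unweighted) = -276.36324

-276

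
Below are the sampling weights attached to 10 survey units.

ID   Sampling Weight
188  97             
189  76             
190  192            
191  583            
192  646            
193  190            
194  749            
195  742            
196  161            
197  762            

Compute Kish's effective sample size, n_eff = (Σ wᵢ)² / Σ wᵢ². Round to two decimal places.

6.87

Σ wᵢ = 97 + 76 + 192 + 583 + 646 + 190 + 749 + 742 + 161 + 762 = 4198
Σ wᵢ² = 9409 + 5776 + 36864 + 339889 + 417316 + 36100 + 561001 + 550564 + 25921 + 580644 = 2563484
n_eff = 4198² / 2563484 = 17623204 / 2563484 = 6.874708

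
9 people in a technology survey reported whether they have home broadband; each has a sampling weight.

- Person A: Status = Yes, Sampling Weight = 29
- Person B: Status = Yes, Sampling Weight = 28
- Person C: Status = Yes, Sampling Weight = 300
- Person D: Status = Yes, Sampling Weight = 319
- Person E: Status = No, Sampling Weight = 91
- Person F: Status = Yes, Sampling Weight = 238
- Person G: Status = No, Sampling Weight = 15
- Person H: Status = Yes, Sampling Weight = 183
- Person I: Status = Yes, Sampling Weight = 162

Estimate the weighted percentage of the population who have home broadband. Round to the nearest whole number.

Sum of weights for 'Yes' = 29 + 28 + 300 + 319 + 238 + 183 + 162 = 1259
Total weight = 29 + 28 + 300 + 319 + 91 + 238 + 15 + 183 + 162 = 1365
Weighted proportion = 1259 / 1365 = 0.92234432 → 92.234432%

92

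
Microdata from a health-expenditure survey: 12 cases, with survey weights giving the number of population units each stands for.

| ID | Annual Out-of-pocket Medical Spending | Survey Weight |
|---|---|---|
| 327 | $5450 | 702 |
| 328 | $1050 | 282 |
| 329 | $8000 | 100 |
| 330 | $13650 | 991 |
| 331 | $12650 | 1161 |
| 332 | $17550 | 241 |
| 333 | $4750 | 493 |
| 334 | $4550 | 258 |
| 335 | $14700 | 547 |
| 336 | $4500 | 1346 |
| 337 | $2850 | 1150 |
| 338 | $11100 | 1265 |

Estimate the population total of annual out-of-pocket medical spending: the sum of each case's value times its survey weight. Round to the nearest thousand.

Weighted total = 5450×702 + 1050×282 + 8000×100 + 13650×991 + 12650×1161 + 17550×241 + 4750×493 + 4550×258 + 14700×547 + 4500×1346 + 2850×1150 + 11100×1265
  = 3825900 + 296100 + 800000 + 13527150 + 14686650 + 4229550 + 2341750 + 1173900 + 8040900 + 6057000 + 3277500 + 14041500 = 72297900

72298000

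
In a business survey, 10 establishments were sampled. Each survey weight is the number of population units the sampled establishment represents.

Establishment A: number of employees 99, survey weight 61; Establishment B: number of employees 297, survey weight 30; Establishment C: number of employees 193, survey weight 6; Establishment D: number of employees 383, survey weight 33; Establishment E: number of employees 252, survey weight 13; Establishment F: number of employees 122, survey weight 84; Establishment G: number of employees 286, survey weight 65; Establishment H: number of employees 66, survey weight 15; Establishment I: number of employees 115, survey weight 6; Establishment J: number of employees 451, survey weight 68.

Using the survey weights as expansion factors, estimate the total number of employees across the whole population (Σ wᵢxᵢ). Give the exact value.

93208

Weighted total = 99×61 + 297×30 + 193×6 + 383×33 + 252×13 + 122×84 + 286×65 + 66×15 + 115×6 + 451×68
  = 6039 + 8910 + 1158 + 12639 + 3276 + 10248 + 18590 + 990 + 690 + 30668 = 93208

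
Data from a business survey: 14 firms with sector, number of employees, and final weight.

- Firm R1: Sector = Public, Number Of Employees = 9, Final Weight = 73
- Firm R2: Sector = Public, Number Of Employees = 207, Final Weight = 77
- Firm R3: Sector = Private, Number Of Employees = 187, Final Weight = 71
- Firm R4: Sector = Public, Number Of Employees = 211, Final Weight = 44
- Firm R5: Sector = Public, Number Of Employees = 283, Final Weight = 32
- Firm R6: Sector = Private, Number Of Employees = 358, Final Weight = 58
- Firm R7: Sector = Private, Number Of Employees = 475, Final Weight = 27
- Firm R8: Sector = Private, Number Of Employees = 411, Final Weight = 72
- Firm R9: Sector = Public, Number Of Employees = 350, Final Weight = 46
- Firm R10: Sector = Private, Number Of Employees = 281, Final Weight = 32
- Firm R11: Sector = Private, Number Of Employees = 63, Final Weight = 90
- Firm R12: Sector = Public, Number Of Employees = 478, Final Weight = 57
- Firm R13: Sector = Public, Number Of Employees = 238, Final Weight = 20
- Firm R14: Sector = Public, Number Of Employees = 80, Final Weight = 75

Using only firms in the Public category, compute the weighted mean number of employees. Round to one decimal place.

210.0

Public rows: R1, R2, R4, R5, R9, R12, R13, R14
Weighted sum = 89042
Sum of weights = 73 + 77 + 44 + 32 + 46 + 57 + 20 + 75 = 424
Weighted mean = 89042 / 424 = 210.00472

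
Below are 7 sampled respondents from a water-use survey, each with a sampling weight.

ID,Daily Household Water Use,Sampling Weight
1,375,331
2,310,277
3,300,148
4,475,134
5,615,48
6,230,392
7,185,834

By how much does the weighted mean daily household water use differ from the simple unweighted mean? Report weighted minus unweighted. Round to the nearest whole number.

-82

Unweighted sum = 375 + 310 + 300 + 475 + 615 + 230 + 185 = 2490
Unweighted mean = 2490 / 7 = 355.71429
Weighted sum = 375×331 + 310×277 + 300×148 + 475×134 + 615×48 + 230×392 + 185×834
  = 592015
Sum of weights = 331 + 277 + 148 + 134 + 48 + 392 + 834 = 2164
Weighted mean = 592015 / 2164 = 273.5744
Difference (weighted minus unweighted) = -82.139886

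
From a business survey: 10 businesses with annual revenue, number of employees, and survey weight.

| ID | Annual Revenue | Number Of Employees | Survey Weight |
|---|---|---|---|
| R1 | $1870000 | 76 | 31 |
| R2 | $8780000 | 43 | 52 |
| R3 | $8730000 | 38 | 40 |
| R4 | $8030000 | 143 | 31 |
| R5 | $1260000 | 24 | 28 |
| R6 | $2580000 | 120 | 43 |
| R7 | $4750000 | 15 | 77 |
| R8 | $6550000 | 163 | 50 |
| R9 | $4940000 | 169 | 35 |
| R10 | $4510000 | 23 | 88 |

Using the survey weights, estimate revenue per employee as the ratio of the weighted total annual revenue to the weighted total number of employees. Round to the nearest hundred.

Σ wᵢ·y = 1870000×31 + 8780000×52 + 8730000×40 + 8030000×31 + 1260000×28 + 2580000×43 + 4750000×77 + 6550000×50 + 4940000×35 + 4510000×88
  = 2521910000
Σ wᵢ·x = 76×31 + 43×52 + 38×40 + 143×31 + 24×28 + 120×43 + 15×77 + 163×50 + 169×35 + 23×88
  = 2356 + 2236 + 1520 + 4433 + 672 + 5160 + 1155 + 8150 + 5915 + 2024 = 33621
Ratio = 2521910000 / 33621 = 75009.964

75000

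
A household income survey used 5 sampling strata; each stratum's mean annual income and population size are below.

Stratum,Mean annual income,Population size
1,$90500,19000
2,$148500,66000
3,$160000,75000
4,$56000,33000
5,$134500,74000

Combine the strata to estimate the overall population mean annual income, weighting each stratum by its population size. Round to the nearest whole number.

132290

Σ Nₕ·x̄ₕ = 35321500000
Σ Nₕ = 19000 + 66000 + 75000 + 33000 + 74000 = 267000
Overall mean = 35321500000 / 267000 = 132290.26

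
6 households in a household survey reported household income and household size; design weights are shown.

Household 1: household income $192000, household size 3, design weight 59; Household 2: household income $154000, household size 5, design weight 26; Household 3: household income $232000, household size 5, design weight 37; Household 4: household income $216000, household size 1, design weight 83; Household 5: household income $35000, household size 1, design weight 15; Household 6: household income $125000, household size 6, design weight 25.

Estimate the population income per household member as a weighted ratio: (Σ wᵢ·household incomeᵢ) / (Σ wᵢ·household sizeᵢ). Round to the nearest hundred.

61500

Σ wᵢ·y = 45494000
Σ wᵢ·x = 740
Ratio = 45494000 / 740 = 61478.378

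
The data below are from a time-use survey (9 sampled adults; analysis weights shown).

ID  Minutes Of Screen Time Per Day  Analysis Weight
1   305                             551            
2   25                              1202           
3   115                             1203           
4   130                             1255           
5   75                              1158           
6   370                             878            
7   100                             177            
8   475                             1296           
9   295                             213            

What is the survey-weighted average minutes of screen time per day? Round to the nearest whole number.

203

Weighted sum = 305×551 + 25×1202 + 115×1203 + 130×1255 + 75×1158 + 370×878 + 100×177 + 475×1296 + 295×213
  = 1607445
Sum of weights = 7933
Weighted mean = 1607445 / 7933 = 202.62763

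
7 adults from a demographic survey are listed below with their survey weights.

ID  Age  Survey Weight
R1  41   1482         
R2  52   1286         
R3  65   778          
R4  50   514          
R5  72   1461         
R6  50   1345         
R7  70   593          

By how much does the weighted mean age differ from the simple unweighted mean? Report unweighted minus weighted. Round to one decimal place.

Unweighted sum = 41 + 52 + 65 + 50 + 72 + 50 + 70 = 400
Unweighted mean = 400 / 7 = 57.142857
Weighted sum = 41×1482 + 52×1286 + 65×778 + 50×514 + 72×1461 + 50×1345 + 70×593
  = 60762 + 66872 + 50570 + 25700 + 105192 + 67250 + 41510 = 417856
Sum of weights = 1482 + 1286 + 778 + 514 + 1461 + 1345 + 593 = 7459
Weighted mean = 417856 / 7459 = 56.020378
Difference (unweighted minus weighted) = 1.1224791

1.1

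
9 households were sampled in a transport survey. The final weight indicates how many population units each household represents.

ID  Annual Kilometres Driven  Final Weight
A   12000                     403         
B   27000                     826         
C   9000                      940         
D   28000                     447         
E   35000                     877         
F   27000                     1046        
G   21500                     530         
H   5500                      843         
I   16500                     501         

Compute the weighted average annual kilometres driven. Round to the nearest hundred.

20500

Weighted sum = 131349000
Sum of weights = 6413
Weighted mean = 131349000 / 6413 = 20481.678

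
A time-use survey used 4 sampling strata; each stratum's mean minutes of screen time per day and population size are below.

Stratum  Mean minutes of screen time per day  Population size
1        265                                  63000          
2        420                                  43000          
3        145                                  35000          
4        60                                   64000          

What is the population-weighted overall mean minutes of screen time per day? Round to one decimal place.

213.0

Σ Nₕ·x̄ₕ = 43670000
Σ Nₕ = 63000 + 43000 + 35000 + 64000 = 205000
Overall mean = 43670000 / 205000 = 213.02439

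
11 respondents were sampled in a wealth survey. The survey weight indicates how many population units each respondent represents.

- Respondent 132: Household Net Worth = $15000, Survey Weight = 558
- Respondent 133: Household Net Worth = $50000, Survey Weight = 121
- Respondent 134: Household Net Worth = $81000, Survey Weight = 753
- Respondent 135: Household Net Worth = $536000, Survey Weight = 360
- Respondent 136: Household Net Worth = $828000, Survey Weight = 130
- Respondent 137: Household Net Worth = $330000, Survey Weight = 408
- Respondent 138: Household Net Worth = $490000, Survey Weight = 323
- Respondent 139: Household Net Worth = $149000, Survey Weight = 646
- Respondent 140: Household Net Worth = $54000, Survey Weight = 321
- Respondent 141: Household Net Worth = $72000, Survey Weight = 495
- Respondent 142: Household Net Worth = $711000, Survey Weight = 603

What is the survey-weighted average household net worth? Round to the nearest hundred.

264300

Weighted sum = 15000×558 + 50000×121 + 81000×753 + 536000×360 + 828000×130 + 330000×408 + 490000×323 + 149000×646 + 54000×321 + 72000×495 + 711000×603
  = 8370000 + 6050000 + 60993000 + 192960000 + 107640000 + 134640000 + 158270000 + 96254000 + 17334000 + 35640000 + 428733000 = 1246884000
Sum of weights = 558 + 121 + 753 + 360 + 130 + 408 + 323 + 646 + 321 + 495 + 603 = 4718
Weighted mean = 1246884000 / 4718 = 264282.32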